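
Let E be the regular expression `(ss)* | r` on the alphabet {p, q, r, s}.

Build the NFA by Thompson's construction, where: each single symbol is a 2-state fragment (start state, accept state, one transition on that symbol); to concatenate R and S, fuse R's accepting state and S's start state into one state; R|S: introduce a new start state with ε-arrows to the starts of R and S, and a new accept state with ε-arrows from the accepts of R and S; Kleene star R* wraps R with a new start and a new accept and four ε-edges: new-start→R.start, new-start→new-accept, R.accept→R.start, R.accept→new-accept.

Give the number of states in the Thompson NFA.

9

Per subexpression:
Each of the 3 symbol leaves contributes a 2-state fragment.
  ss : 3 states
  (ss)* : 5 states
  (ss)* | r : 9 states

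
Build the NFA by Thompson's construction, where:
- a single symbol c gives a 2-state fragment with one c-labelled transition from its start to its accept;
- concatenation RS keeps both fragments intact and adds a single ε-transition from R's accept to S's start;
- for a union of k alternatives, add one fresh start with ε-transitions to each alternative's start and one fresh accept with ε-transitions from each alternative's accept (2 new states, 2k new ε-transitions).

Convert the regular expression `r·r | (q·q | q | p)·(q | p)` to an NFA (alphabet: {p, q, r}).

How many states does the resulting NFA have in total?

Per subexpression:
Each of the 8 symbol leaves contributes a 2-state fragment.
  r·r → 4 states
  q·q → 4 states
  q·q | q | p → 10 states
  q | p → 6 states
  (q·q | q | p)·(q | p) → 16 states
  r·r | (q·q | q | p)·(q | p) → 22 states

22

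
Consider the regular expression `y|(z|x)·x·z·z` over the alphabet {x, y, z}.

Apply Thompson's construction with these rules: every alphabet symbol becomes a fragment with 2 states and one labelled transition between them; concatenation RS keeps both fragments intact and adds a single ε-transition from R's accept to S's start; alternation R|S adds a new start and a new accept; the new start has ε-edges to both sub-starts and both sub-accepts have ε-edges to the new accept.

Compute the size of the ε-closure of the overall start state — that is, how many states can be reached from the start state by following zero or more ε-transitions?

5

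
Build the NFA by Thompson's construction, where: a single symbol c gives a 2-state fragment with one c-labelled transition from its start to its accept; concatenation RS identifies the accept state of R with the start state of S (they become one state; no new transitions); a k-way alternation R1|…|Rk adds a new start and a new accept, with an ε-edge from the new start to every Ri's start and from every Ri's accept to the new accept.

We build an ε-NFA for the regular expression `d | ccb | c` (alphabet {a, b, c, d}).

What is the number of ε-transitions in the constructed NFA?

6

Building bottom-up:
Each of the 5 symbol leaves contributes 0 ε-transitions.
  ccb : 0 ε-transitions
  d | ccb | c : 6 ε-transitions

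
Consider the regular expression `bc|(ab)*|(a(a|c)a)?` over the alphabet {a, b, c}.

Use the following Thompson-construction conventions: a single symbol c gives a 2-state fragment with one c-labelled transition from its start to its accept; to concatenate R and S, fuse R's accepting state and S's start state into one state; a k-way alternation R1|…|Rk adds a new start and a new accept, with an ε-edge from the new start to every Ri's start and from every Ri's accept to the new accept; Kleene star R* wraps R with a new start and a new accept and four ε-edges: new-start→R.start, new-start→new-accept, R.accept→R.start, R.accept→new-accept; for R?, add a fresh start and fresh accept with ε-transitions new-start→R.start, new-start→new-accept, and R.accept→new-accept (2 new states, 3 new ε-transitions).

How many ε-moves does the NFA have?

By structural recursion:
Each of the 8 symbol leaves contributes 0 ε-transitions.
  bc = 0 ε-transitions
  ab = 0 ε-transitions
  (ab)* = 4 ε-transitions
  a|c = 4 ε-transitions
  a(a|c)a = 4 ε-transitions
  (a(a|c)a)? = 7 ε-transitions
  bc|(ab)*|(a(a|c)a)? = 17 ε-transitions

17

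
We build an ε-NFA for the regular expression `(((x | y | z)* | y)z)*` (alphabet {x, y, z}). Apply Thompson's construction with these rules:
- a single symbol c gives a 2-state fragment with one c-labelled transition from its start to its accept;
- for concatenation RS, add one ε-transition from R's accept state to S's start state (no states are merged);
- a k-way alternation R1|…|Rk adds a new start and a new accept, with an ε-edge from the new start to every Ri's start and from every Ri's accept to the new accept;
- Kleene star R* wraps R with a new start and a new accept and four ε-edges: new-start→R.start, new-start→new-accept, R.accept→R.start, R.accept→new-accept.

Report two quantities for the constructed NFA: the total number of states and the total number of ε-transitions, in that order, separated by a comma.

Bottom-up over the parse tree:
Each of the 5 symbol leaves contributes 2 states and 0 ε-transitions.
  x | y | z — 8 states, 6 ε-transitions
  (x | y | z)* — 10 states, 10 ε-transitions
  (x | y | z)* | y — 14 states, 14 ε-transitions
  ((x | y | z)* | y)z — 16 states, 15 ε-transitions
  (((x | y | z)* | y)z)* — 18 states, 19 ε-transitions

18, 19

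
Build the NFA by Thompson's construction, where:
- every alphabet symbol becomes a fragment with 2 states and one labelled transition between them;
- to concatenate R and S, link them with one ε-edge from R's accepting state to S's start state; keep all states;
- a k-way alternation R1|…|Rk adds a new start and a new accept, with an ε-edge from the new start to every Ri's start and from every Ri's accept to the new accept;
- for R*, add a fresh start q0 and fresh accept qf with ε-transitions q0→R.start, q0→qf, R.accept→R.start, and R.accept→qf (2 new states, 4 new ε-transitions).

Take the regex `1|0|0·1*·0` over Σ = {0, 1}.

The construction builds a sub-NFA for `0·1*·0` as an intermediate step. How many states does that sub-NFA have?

Fragment for `0·1*·0`:
Each of the 3 symbol leaves contributes a 2-state fragment.
  1* = 4 states
  0·1*·0 = 8 states

8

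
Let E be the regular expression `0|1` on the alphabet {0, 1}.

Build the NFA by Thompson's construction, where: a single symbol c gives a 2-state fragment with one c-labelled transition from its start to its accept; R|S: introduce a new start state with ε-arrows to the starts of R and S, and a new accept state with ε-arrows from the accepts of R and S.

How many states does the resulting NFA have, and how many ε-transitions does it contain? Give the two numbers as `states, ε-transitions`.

Recursing over subexpressions:
Each of the 2 symbol leaves contributes 2 states and 0 ε-transitions.
  0|1 — 6 states, 4 ε-transitions

6, 4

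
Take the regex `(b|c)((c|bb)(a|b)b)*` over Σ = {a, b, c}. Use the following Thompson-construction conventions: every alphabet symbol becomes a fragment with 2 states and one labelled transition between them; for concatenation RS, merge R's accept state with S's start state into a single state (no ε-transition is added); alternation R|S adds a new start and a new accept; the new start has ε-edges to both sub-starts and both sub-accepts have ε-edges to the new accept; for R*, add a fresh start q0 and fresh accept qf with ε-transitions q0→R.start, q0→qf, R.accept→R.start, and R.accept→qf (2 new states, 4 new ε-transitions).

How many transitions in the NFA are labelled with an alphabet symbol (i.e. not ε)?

8

Per subexpression:
Each of the 8 symbol leaves contributes exactly 1 symbol transition.
  b|c — 2 symbol transitions
  bb — 2 symbol transitions
  c|bb — 3 symbol transitions
  a|b — 2 symbol transitions
  (c|bb)(a|b)b — 6 symbol transitions
  ((c|bb)(a|b)b)* — 6 symbol transitions
  (b|c)((c|bb)(a|b)b)* — 8 symbol transitions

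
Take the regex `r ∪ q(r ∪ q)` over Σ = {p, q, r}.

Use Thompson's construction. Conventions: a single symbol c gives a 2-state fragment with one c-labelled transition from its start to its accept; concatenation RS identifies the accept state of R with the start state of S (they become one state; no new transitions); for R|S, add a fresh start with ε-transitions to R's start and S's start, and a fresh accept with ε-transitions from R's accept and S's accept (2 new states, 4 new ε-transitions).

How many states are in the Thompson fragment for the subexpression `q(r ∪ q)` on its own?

Fragment for `q(r ∪ q)`:
Each of the 3 symbol leaves contributes a 2-state fragment.
  r ∪ q = 6 states
  q(r ∪ q) = 7 states

7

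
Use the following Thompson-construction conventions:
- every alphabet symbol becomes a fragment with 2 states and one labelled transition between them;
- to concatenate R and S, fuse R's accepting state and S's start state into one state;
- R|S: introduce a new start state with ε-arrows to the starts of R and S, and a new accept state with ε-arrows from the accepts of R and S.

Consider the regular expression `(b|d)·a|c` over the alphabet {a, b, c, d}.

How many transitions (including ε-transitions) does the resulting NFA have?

12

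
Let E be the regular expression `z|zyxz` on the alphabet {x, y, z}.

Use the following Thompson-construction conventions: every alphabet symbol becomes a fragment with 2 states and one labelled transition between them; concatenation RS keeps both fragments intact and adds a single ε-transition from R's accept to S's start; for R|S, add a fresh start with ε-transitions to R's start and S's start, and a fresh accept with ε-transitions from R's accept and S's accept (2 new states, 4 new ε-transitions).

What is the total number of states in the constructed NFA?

By structural recursion:
Each of the 5 symbol leaves contributes a 2-state fragment.
  zyxz — 8 states
  z|zyxz — 12 states

12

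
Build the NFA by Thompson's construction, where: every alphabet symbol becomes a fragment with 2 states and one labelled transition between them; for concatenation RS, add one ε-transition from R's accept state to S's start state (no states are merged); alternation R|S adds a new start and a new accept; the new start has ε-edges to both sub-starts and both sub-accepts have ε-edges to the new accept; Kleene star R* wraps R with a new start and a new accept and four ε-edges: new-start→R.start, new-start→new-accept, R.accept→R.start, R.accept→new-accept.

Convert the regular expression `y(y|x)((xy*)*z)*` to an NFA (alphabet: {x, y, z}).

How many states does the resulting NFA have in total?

20

Per subexpression:
Each of the 6 symbol leaves contributes a 2-state fragment.
  y|x — 6 states
  y* — 4 states
  xy* — 6 states
  (xy*)* — 8 states
  (xy*)*z — 10 states
  ((xy*)*z)* — 12 states
  y(y|x)((xy*)*z)* — 20 states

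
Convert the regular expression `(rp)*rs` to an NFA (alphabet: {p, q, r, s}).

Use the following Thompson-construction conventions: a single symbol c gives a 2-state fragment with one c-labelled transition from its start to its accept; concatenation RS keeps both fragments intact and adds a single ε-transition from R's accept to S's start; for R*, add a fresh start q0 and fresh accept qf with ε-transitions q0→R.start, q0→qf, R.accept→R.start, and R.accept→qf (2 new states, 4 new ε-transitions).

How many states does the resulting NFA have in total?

10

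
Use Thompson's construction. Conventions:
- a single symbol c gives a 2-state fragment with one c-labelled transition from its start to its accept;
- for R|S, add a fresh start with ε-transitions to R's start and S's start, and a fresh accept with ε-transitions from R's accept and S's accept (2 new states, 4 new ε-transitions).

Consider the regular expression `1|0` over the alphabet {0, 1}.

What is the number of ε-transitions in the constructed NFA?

4

Building bottom-up:
Each of the 2 symbol leaves contributes 0 ε-transitions.
  1|0 = 4 ε-transitions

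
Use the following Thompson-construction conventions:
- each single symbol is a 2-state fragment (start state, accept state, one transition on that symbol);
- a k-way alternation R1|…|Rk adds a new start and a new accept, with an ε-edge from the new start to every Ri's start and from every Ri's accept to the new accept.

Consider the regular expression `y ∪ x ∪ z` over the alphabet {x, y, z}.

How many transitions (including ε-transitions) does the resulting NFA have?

Recursing over subexpressions:
Each of the 3 symbol leaves contributes 1 transition (1 symbol, 0 ε).
  y ∪ x ∪ z = 9 transitions (3 symbol, 6 ε)

9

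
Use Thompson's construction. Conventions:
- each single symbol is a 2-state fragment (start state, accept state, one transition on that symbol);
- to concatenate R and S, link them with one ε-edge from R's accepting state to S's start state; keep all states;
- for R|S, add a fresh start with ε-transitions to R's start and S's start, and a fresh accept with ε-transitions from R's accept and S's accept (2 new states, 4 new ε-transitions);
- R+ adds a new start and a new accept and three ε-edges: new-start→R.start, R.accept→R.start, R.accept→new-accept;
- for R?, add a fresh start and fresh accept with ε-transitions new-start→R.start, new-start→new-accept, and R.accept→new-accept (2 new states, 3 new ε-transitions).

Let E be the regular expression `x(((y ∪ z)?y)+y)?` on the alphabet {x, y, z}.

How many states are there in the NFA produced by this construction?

Per subexpression:
Each of the 5 symbol leaves contributes a 2-state fragment.
  y ∪ z : 6 states
  (y ∪ z)? : 8 states
  (y ∪ z)?y : 10 states
  ((y ∪ z)?y)+ : 12 states
  ((y ∪ z)?y)+y : 14 states
  (((y ∪ z)?y)+y)? : 16 states
  x(((y ∪ z)?y)+y)? : 18 states

18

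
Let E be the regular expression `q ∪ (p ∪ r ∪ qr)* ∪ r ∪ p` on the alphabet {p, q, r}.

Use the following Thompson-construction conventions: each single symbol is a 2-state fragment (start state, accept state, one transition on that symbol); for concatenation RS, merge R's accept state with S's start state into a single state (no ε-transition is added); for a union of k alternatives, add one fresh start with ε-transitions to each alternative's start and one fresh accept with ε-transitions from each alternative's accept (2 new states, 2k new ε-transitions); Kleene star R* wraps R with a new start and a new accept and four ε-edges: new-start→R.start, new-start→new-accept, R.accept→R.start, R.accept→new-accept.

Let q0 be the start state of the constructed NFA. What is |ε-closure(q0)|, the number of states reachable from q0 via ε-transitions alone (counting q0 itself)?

Work bottom-up. For each fragment F, track |ε-closure(F.start)| and whether F's accept lies in that closure (i.e. whether F accepts ε). A single-symbol fragment has closure size 1 and does not accept ε.
  qr : C equals the left operand's closure size = 1 (its accept is not ε-reachable, so the closure stops there)
  p ∪ r ∪ qr : new start ε-reaches every alternative's start; none of them accept ε, so the new accept is not reached: C = 1 + 1 + 1 + 1 = 4
  (p ∪ r ∪ qr)* : the star's fresh start ε-reaches both the body's start and the fresh accept: C = 2 + 4 = 6
  q ∪ (p ∪ r ∪ qr)* ∪ r ∪ p : new start ε-reaches every alternative's start; at least one alternative accepts ε, so the union's new accept is reached too: C = 1 + 1 + 6 + 1 + 1 + 1 = 11

11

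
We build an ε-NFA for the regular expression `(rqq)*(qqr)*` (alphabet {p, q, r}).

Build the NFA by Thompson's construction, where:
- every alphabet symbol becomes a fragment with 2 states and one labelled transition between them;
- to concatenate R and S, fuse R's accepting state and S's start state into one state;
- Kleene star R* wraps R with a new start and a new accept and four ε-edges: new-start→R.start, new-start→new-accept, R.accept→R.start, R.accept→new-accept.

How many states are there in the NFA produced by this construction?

Recursing over subexpressions:
Each of the 6 symbol leaves contributes a 2-state fragment.
  rqq → 4 states
  (rqq)* → 6 states
  qqr → 4 states
  (qqr)* → 6 states
  (rqq)*(qqr)* → 11 states

11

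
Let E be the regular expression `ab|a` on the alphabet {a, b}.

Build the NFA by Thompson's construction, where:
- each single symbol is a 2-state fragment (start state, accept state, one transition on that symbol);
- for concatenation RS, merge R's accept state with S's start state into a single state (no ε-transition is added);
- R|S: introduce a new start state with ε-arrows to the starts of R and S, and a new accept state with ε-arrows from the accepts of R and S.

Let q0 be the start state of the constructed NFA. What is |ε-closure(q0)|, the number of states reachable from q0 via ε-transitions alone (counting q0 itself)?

3

Let C(F) = |ε-closure(F.start)| within fragment F, and note whether F accepts ε. Symbol fragments have C = 1 and do not accept ε. Then:
  ab — same as the first factor's closure: |closure| = 1
  ab|a — |closure| = 1 + 1 + 1 = 3 (the new accept is not ε-reachable since no branch accepts ε)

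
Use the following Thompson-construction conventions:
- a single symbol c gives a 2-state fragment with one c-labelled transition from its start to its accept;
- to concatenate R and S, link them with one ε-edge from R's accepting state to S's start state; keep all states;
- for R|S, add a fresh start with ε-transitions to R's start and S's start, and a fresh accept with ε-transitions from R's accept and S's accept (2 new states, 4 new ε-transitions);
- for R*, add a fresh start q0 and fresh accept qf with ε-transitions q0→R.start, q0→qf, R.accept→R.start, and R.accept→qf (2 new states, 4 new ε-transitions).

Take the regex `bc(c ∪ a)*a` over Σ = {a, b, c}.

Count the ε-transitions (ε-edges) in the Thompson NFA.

Per subexpression:
Each of the 5 symbol leaves contributes 0 ε-transitions.
  c ∪ a → 4 ε-transitions
  (c ∪ a)* → 8 ε-transitions
  bc(c ∪ a)*a → 11 ε-transitions

11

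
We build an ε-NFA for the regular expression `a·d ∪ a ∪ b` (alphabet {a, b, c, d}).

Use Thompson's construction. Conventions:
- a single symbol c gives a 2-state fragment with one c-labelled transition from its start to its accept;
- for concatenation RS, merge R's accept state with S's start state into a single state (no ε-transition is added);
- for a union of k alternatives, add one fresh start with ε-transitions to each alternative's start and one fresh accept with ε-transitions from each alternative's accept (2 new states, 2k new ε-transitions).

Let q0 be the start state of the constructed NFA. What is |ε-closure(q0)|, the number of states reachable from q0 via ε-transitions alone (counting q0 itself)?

4

Work bottom-up. For each fragment F, track |ε-closure(F.start)| and whether F's accept lies in that closure (i.e. whether F accepts ε). A single-symbol fragment has closure size 1 and does not accept ε.
  a·d : C equals the left operand's closure size = 1 (its accept is not ε-reachable, so the closure stops there)
  a·d ∪ a ∪ b : C = 1 + 1 + 1 + 1 = 4 (the new accept is not ε-reachable since no branch accepts ε)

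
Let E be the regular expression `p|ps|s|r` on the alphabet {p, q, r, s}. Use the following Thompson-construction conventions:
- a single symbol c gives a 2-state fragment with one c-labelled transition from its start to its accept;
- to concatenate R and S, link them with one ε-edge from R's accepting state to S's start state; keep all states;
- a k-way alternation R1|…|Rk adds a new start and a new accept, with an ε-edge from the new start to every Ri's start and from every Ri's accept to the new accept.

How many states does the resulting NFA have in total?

12

Per subexpression:
Each of the 5 symbol leaves contributes a 2-state fragment.
  ps — 4 states
  p|ps|s|r — 12 states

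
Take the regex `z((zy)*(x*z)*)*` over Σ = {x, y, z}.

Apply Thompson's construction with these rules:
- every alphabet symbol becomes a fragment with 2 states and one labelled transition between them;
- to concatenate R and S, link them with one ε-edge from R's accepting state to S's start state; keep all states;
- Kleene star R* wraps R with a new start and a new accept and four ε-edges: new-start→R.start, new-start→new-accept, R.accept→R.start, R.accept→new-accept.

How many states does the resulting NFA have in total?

18

Recursing over subexpressions:
Each of the 5 symbol leaves contributes a 2-state fragment.
  zy — 4 states
  (zy)* — 6 states
  x* — 4 states
  x*z — 6 states
  (x*z)* — 8 states
  (zy)*(x*z)* — 14 states
  ((zy)*(x*z)*)* — 16 states
  z((zy)*(x*z)*)* — 18 states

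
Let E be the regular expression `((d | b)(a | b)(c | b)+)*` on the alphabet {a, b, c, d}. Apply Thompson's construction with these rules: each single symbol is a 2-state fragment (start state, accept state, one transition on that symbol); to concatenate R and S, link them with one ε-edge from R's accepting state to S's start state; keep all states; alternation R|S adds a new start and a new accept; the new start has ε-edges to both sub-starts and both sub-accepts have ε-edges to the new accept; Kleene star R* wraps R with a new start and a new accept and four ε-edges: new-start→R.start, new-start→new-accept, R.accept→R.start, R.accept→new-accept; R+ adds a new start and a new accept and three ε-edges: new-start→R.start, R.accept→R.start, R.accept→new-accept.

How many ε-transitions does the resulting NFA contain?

Building bottom-up:
Each of the 6 symbol leaves contributes 0 ε-transitions.
  d | b : 4 ε-transitions
  a | b : 4 ε-transitions
  c | b : 4 ε-transitions
  (c | b)+ : 7 ε-transitions
  (d | b)(a | b)(c | b)+ : 17 ε-transitions
  ((d | b)(a | b)(c | b)+)* : 21 ε-transitions

21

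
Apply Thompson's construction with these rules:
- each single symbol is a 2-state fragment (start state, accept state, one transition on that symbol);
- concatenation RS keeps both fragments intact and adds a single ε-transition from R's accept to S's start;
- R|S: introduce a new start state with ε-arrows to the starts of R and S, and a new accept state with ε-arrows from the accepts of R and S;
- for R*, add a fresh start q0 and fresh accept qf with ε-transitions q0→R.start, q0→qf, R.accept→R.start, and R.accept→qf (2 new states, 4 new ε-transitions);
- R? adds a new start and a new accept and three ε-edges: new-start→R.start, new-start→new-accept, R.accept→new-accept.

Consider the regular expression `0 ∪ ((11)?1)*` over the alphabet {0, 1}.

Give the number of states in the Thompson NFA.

Per subexpression:
Each of the 4 symbol leaves contributes a 2-state fragment.
  11 → 4 states
  (11)? → 6 states
  (11)?1 → 8 states
  ((11)?1)* → 10 states
  0 ∪ ((11)?1)* → 14 states

14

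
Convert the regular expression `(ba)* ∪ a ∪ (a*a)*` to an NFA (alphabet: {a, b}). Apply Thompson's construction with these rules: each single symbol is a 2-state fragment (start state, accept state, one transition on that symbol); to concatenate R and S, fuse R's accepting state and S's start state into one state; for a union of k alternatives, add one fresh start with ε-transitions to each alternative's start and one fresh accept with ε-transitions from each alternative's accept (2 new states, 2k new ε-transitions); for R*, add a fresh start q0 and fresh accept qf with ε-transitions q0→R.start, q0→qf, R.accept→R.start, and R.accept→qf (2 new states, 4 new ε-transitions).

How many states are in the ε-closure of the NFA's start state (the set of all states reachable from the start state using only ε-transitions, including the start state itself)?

Let C(F) = |ε-closure(F.start)| within fragment F, and note whether F accepts ε. Symbol fragments have C = 1 and do not accept ε. Then:
  ba — same as the first factor's closure: C = 1
  (ba)* — C = 1 (new start) + 1 (body) + 1 (new accept) = 3
  a* — C = 1 (new start) + 1 (body) + 1 (new accept) = 3
  a*a — C = 3 + (1−1) = 3 (closure spills across the concat boundary because the left factor accepts ε)
  (a*a)* — the star's fresh start ε-reaches both the body's start and the fresh accept: C = 2 + 3 = 5
  (ba)* ∪ a ∪ (a*a)* — new start ε-reaches every alternative's start; at least one alternative accepts ε, so the union's new accept is reached too: C = 1 + 3 + 1 + 5 + 1 = 11

11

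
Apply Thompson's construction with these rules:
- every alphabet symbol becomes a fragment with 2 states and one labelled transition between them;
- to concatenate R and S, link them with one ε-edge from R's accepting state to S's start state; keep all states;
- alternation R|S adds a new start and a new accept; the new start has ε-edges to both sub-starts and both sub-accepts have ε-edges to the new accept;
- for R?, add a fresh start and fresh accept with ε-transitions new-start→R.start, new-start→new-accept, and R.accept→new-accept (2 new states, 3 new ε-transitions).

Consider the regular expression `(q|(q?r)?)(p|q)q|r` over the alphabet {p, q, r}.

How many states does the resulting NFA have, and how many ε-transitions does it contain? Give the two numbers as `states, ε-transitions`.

By structural recursion:
Each of the 7 symbol leaves contributes 2 states and 0 ε-transitions.
  q? — 4 states, 3 ε-transitions
  q?r — 6 states, 4 ε-transitions
  (q?r)? — 8 states, 7 ε-transitions
  q|(q?r)? — 12 states, 11 ε-transitions
  p|q — 6 states, 4 ε-transitions
  (q|(q?r)?)(p|q)q — 20 states, 17 ε-transitions
  (q|(q?r)?)(p|q)q|r — 24 states, 21 ε-transitions

24, 21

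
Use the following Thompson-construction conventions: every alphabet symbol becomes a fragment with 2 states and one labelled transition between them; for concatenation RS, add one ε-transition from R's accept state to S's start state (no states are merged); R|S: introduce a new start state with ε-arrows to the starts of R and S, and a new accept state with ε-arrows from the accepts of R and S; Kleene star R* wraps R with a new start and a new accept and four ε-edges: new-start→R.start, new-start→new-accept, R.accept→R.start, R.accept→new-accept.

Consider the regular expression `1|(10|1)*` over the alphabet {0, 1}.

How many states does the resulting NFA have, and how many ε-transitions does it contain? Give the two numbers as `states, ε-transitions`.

14, 13

Recursing over subexpressions:
Each of the 4 symbol leaves contributes 2 states and 0 ε-transitions.
  10 = 4 states, 1 ε-transition
  10|1 = 8 states, 5 ε-transitions
  (10|1)* = 10 states, 9 ε-transitions
  1|(10|1)* = 14 states, 13 ε-transitions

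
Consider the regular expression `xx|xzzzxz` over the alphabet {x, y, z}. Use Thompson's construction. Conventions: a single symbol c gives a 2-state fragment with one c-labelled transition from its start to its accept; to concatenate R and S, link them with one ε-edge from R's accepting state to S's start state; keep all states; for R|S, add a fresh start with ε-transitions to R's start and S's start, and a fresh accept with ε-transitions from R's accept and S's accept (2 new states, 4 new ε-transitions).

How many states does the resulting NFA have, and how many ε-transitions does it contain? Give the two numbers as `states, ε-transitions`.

18, 10

By structural recursion:
Each of the 8 symbol leaves contributes 2 states and 0 ε-transitions.
  xx — 4 states, 1 ε-transition
  xzzzxz — 12 states, 5 ε-transitions
  xx|xzzzxz — 18 states, 10 ε-transitions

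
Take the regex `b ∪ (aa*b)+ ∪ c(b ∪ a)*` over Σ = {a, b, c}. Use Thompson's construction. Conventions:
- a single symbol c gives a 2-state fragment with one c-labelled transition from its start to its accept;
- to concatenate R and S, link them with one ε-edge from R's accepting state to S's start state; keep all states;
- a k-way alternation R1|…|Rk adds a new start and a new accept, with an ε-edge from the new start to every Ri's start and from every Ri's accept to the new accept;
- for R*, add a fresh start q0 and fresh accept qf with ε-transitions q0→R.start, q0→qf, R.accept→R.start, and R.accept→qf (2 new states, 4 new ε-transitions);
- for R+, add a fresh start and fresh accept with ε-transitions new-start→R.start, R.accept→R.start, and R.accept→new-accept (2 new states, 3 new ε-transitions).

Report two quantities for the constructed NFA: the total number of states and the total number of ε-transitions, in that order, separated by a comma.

Recursing over subexpressions:
Each of the 7 symbol leaves contributes 2 states and 0 ε-transitions.
  a* = 4 states, 4 ε-transitions
  aa*b = 8 states, 6 ε-transitions
  (aa*b)+ = 10 states, 9 ε-transitions
  b ∪ a = 6 states, 4 ε-transitions
  (b ∪ a)* = 8 states, 8 ε-transitions
  c(b ∪ a)* = 10 states, 9 ε-transitions
  b ∪ (aa*b)+ ∪ c(b ∪ a)* = 24 states, 24 ε-transitions

24, 24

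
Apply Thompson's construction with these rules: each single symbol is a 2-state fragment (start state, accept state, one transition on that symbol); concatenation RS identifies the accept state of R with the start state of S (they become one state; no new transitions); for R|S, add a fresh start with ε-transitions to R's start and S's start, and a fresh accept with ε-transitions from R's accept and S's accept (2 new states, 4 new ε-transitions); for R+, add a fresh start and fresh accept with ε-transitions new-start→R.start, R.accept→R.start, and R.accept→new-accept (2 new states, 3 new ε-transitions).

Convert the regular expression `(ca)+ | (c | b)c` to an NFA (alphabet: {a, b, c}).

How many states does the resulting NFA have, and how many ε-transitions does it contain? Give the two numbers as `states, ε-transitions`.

14, 11

Recursing over subexpressions:
Each of the 5 symbol leaves contributes 2 states and 0 ε-transitions.
  ca — 3 states, 0 ε-transitions
  (ca)+ — 5 states, 3 ε-transitions
  c | b — 6 states, 4 ε-transitions
  (c | b)c — 7 states, 4 ε-transitions
  (ca)+ | (c | b)c — 14 states, 11 ε-transitions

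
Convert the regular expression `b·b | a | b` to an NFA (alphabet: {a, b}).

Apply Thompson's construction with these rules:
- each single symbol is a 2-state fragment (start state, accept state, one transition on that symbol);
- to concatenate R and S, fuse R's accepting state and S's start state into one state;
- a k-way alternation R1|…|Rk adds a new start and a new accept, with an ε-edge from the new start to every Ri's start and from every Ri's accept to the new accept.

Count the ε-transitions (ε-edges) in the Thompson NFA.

6

Recursing over subexpressions:
Each of the 4 symbol leaves contributes 0 ε-transitions.
  b·b = 0 ε-transitions
  b·b | a | b = 6 ε-transitions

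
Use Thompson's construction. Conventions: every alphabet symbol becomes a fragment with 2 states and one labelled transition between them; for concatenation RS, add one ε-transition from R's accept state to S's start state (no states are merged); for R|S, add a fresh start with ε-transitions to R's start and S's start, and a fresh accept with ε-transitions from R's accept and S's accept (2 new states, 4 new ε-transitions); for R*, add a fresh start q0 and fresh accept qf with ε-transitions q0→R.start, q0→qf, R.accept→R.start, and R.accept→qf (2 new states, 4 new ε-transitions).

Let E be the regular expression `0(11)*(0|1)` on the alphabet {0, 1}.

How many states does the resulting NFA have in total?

Building bottom-up:
Each of the 5 symbol leaves contributes a 2-state fragment.
  11 = 4 states
  (11)* = 6 states
  0|1 = 6 states
  0(11)*(0|1) = 14 states

14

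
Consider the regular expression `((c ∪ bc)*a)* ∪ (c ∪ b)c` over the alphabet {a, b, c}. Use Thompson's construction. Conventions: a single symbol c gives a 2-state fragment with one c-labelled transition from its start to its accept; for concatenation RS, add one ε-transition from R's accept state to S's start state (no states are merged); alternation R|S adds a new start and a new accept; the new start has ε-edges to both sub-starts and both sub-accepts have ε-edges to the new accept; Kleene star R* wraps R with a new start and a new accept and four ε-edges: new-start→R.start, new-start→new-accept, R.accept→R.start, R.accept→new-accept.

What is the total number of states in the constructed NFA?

24

Building bottom-up:
Each of the 7 symbol leaves contributes a 2-state fragment.
  bc — 4 states
  c ∪ bc — 8 states
  (c ∪ bc)* — 10 states
  (c ∪ bc)*a — 12 states
  ((c ∪ bc)*a)* — 14 states
  c ∪ b — 6 states
  (c ∪ b)c — 8 states
  ((c ∪ bc)*a)* ∪ (c ∪ b)c — 24 states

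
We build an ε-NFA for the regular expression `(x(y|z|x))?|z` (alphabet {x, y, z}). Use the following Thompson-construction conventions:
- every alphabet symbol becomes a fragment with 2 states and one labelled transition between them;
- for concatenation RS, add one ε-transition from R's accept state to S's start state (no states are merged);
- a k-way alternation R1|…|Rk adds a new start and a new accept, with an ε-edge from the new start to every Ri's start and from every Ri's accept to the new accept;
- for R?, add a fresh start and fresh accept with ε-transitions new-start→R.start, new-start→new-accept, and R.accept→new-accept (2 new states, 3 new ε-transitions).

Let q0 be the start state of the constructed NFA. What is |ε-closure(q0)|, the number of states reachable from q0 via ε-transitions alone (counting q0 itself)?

Work bottom-up. For each fragment F, track |ε-closure(F.start)| and whether F's accept lies in that closure (i.e. whether F accepts ε). A single-symbol fragment has closure size 1 and does not accept ε.
  y|z|x → C = 1 + 1 + 1 + 1 = 4 (the new accept is not ε-reachable since no branch accepts ε)
  x(y|z|x) → same as the first factor's closure: C = 1
  (x(y|z|x))? → C = 1 (new start) + 1 (body) + 1 (new accept, via ε) = 3
  (x(y|z|x))?|z → C = 1 (new start) + (3 + 1) + 1 (new accept, since some branch ε-reaches its own accept) = 6

6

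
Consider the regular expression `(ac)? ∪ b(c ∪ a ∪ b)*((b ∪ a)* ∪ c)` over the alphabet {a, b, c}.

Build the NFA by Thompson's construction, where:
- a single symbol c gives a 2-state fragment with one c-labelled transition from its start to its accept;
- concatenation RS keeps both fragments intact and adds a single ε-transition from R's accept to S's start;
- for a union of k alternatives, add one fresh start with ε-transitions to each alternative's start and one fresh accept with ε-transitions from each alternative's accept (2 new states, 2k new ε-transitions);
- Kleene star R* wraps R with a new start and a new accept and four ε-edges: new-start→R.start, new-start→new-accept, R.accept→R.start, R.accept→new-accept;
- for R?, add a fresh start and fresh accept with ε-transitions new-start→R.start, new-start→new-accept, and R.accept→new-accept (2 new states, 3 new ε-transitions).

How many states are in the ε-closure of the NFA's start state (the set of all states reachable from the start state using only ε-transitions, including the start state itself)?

Let C(F) = |ε-closure(F.start)| within fragment F, and note whether F accepts ε. Symbol fragments have C = 1 and do not accept ε. Then:
  ac : |closure| equals the left operand's closure size = 1 (its accept is not ε-reachable, so the closure stops there)
  (ac)? : |closure| = 1 (new start) + 1 (body) + 1 (new accept, via ε) = 3
  c ∪ a ∪ b : new start ε-reaches every alternative's start; none of them accept ε, so the new accept is not reached: |closure| = 1 + 1 + 1 + 1 = 4
  (c ∪ a ∪ b)* : the star's fresh start ε-reaches both the body's start and the fresh accept: |closure| = 2 + 4 = 6
  b ∪ a : |closure| = 1 + 1 + 1 = 3 (the new accept is not ε-reachable since no branch accepts ε)
  (b ∪ a)* : |closure| = 1 (new start) + 3 (body) + 1 (new accept) = 5
  (b ∪ a)* ∪ c : |closure| = 1 (new start) + (5 + 1) + 1 (new accept, since some branch ε-reaches its own accept) = 8
  b(c ∪ a ∪ b)*((b ∪ a)* ∪ c) : |closure| equals the left operand's closure size = 1 (its accept is not ε-reachable, so the closure stops there)
  (ac)? ∪ b(c ∪ a ∪ b)*((b ∪ a)* ∪ c) : new start ε-reaches every alternative's start; at least one alternative accepts ε, so the union's new accept is reached too: |closure| = 1 + 3 + 1 + 1 = 6

6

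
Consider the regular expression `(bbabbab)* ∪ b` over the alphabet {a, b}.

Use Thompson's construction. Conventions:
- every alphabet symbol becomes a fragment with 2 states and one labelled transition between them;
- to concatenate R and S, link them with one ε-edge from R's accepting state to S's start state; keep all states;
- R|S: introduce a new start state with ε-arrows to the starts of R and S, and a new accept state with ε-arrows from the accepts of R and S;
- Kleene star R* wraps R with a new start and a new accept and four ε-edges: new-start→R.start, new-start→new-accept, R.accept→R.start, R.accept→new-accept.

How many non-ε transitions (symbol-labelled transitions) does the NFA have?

Bottom-up over the parse tree:
Each of the 8 symbol leaves contributes exactly 1 symbol transition.
  bbabbab : 7 symbol transitions
  (bbabbab)* : 7 symbol transitions
  (bbabbab)* ∪ b : 8 symbol transitions

8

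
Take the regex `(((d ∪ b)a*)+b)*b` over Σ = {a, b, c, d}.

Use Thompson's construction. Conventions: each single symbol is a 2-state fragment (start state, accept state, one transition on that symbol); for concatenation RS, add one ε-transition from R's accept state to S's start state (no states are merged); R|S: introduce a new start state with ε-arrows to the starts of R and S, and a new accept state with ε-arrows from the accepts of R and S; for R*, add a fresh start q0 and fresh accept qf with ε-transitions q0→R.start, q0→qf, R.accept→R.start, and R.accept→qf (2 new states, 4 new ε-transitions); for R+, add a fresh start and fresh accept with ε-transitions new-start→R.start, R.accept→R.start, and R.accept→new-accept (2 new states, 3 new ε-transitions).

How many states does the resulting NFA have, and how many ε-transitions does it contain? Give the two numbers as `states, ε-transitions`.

18, 18

By structural recursion:
Each of the 5 symbol leaves contributes 2 states and 0 ε-transitions.
  d ∪ b : 6 states, 4 ε-transitions
  a* : 4 states, 4 ε-transitions
  (d ∪ b)a* : 10 states, 9 ε-transitions
  ((d ∪ b)a*)+ : 12 states, 12 ε-transitions
  ((d ∪ b)a*)+b : 14 states, 13 ε-transitions
  (((d ∪ b)a*)+b)* : 16 states, 17 ε-transitions
  (((d ∪ b)a*)+b)*b : 18 states, 18 ε-transitions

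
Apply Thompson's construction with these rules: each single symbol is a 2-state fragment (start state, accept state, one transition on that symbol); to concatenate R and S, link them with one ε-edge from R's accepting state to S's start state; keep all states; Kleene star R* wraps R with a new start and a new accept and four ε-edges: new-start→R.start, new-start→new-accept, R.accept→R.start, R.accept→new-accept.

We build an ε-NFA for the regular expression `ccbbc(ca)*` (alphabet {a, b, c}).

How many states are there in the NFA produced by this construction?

By structural recursion:
Each of the 7 symbol leaves contributes a 2-state fragment.
  ca — 4 states
  (ca)* — 6 states
  ccbbc(ca)* — 16 states

16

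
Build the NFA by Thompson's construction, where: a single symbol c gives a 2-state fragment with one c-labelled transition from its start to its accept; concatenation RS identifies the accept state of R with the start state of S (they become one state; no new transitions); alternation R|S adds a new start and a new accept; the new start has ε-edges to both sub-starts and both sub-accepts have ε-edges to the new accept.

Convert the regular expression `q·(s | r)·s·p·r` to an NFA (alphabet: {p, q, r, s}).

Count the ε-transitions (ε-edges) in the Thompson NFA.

Bottom-up over the parse tree:
Each of the 6 symbol leaves contributes 0 ε-transitions.
  s | r — 4 ε-transitions
  q·(s | r)·s·p·r — 4 ε-transitions

4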